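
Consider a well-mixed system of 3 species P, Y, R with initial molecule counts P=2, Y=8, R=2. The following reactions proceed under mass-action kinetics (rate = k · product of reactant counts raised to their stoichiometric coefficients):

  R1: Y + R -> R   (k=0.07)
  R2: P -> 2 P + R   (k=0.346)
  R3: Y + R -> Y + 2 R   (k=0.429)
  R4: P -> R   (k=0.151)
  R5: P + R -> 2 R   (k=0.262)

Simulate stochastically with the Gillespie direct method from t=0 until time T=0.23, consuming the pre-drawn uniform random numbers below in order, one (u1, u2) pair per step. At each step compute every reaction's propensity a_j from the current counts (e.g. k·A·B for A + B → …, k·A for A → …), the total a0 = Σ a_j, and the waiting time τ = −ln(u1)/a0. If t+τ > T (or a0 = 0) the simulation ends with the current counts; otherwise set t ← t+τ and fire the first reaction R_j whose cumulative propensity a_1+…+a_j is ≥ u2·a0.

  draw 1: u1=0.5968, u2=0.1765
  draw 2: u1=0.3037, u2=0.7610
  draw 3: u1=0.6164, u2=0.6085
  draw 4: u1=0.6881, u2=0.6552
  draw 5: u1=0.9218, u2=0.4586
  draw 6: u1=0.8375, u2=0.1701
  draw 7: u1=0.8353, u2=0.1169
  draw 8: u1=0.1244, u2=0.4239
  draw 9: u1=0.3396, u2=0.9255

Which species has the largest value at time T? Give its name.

Dominant species at T: R

t=0.000: P=2 Y=8 R=2
Draw 1: a1=1.120, a2=0.692, a3=6.864, a4=0.302, a5=1.048, a0=10.026; τ=−ln(0.5968)/10.026=0.051 → t=0.051; u2·a0=0.1765·10.026=1.770; a1=1.120 < 1.770 ≤ a1+a2=1.812 → R2 fires; P=3 Y=8 R=3
Draw 2: a1=1.680, a2=1.038, a3=10.296, a4=0.453, a5=2.358, a0=15.825; τ=−ln(0.3037)/15.825=0.075 → t=0.127; u2·a0=0.7610·15.825=12.043; a1+a2=2.718 < 12.043 ≤ a1+…+a3=13.014 → R3 fires; P=3 Y=8 R=4
Draw 3: a1=2.240, a2=1.038, a3=13.728, a4=0.453, a5=3.144, a0=20.603; τ=−ln(0.6164)/20.603=0.023 → t=0.150; u2·a0=0.6085·20.603=12.537; a1+a2=3.278 < 12.537 ≤ a1+…+a3=17.006 → R3 fires; P=3 Y=8 R=5
Draw 4: a1=2.800, a2=1.038, a3=17.160, a4=0.453, a5=3.930, a0=25.381; τ=−ln(0.6881)/25.381=0.015 → t=0.165; u2·a0=0.6552·25.381=16.630; a1+a2=3.838 < 16.630 ≤ a1+…+a3=20.998 → R3 fires; P=3 Y=8 R=6
Draw 5: a1=3.360, a2=1.038, a3=20.592, a4=0.453, a5=4.716, a0=30.159; τ=−ln(0.9218)/30.159=0.003 → t=0.168; u2·a0=0.4586·30.159=13.831; a1+a2=4.398 < 13.831 ≤ a1+…+a3=24.990 → R3 fires; P=3 Y=8 R=7
Draw 6: a1=3.920, a2=1.038, a3=24.024, a4=0.453, a5=5.502, a0=34.937; τ=−ln(0.8375)/34.937=0.005 → t=0.173; u2·a0=0.1701·34.937=5.943; a1+a2=4.958 < 5.943 ≤ a1+…+a3=28.982 → R3 fires; P=3 Y=8 R=8
Draw 7: a1=4.480, a2=1.038, a3=27.456, a4=0.453, a5=6.288, a0=39.715; τ=−ln(0.8353)/39.715=0.005 → t=0.177; u2·a0=0.1169·39.715=4.643; a1=4.480 < 4.643 ≤ a1+a2=5.518 → R2 fires; P=4 Y=8 R=9
Draw 8: a1=5.040, a2=1.384, a3=30.888, a4=0.604, a5=9.432, a0=47.348; τ=−ln(0.1244)/47.348=0.044 → t=0.221; u2·a0=0.4239·47.348=20.071; a1+a2=6.424 < 20.071 ≤ a1+…+a3=37.312 → R3 fires; P=4 Y=8 R=10
Draw 9: a1=5.600, a2=1.384, a3=34.320, a4=0.604, a5=10.480, a0=52.388; τ=−ln(0.3396)/52.388=0.021 → t=0.242 > T=0.23: stop.
At T=0.23: P=4 Y=8 R=10; the largest is R.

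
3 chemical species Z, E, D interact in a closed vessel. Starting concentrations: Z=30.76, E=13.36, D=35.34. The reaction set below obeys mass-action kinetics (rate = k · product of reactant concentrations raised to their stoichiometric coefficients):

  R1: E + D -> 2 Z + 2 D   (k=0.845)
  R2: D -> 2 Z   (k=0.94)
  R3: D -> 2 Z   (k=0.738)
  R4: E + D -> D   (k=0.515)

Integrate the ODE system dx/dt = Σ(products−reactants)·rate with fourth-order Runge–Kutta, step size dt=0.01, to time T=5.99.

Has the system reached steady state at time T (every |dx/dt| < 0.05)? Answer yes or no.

RK4 with dt=0.01: 599 steps to T=5.99. Trajectory (selected grid times):
t=0.00: Z=30.76 E=13.36 D=35.34
t=0.67: Z=106.11 E=0.00 D=14.27
t=1.33: Z=125.22 E=0.00 D=4.71
t=2.00: Z=131.58 E=0.00 D=1.53
t=2.66: Z=133.63 E=0.00 D=0.51
t=3.33: Z=134.31 E=0.00 D=0.16
t=3.99: Z=134.53 E=0.00 D=0.05
t=4.66: Z=134.61 E=0.00 D=0.02
t=5.32: Z=134.63 E=0.00 D=0.01
t=5.99: Z=134.64 E=0.00 D=0.00
Rates at T: R1=0.0000, R2=0.0018, R3=0.0014, R4=0.0000
dx/dt at T (Σ net stoichiometry × rate): Z=+0.0064, E=-0.0000, D=-0.0032
Largest |dx/dt| is |+0.0064| (Z) < 0.05 → steady.

Steady state at T: yes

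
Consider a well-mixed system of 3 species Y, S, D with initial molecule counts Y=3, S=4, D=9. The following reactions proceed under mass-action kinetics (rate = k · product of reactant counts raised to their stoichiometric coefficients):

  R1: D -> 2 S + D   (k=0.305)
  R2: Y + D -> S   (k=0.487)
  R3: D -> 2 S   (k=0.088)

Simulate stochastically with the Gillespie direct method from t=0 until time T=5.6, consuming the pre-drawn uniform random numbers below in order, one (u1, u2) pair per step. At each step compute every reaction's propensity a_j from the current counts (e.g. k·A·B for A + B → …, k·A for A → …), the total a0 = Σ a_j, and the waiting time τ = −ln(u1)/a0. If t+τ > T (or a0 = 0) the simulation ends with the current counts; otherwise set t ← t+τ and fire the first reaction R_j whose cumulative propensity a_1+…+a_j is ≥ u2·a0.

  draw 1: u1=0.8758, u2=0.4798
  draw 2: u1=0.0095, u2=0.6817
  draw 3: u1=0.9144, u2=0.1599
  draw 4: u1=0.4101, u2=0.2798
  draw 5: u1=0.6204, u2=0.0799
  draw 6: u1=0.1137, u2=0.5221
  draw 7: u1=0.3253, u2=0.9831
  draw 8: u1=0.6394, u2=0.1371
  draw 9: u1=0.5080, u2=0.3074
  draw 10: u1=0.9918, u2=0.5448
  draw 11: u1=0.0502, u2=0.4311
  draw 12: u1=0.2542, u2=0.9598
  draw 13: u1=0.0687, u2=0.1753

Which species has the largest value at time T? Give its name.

t=0.000: Y=3 S=4 D=9
Draw 1: a1=2.745, a2=13.149, a3=0.792, a0=16.686; τ=−ln(0.8758)/16.686=0.008 → t=0.008; u2·a0=0.4798·16.686=8.006; a1=2.745 < 8.006 ≤ a1+a2=15.894 → R2 fires; Y=2 S=5 D=8
Draw 2: a1=2.440, a2=7.792, a3=0.704, a0=10.936; τ=−ln(0.0095)/10.936=0.426 → t=0.434; u2·a0=0.6817·10.936=7.455; a1=2.440 < 7.455 ≤ a1+a2=10.232 → R2 fires; Y=1 S=6 D=7
Draw 3: a1=2.135, a2=3.409, a3=0.616, a0=6.160; τ=−ln(0.9144)/6.160=0.015 → t=0.448; u2·a0=0.1599·6.160=0.985 ≤ a1=2.135 → R1 fires; Y=1 S=8 D=7
Draw 4: a1=2.135, a2=3.409, a3=0.616, a0=6.160; τ=−ln(0.4101)/6.160=0.145 → t=0.593; u2·a0=0.2798·6.160=1.724 ≤ a1=2.135 → R1 fires; Y=1 S=10 D=7
Draw 5: a1=2.135, a2=3.409, a3=0.616, a0=6.160; τ=−ln(0.6204)/6.160=0.077 → t=0.670; u2·a0=0.0799·6.160=0.492 ≤ a1=2.135 → R1 fires; Y=1 S=12 D=7
Draw 6: a1=2.135, a2=3.409, a3=0.616, a0=6.160; τ=−ln(0.1137)/6.160=0.353 → t=1.023; u2·a0=0.5221·6.160=3.216; a1=2.135 < 3.216 ≤ a1+a2=5.544 → R2 fires; Y=0 S=13 D=6
Draw 7: a1=1.830, a2=0.000, a3=0.528, a0=2.358; τ=−ln(0.3253)/2.358=0.476 → t=1.500; u2·a0=0.9831·2.358=2.318; a1+a2=1.830 < 2.318 ≤ a1+…+a3=2.358 → R3 fires; Y=0 S=15 D=5
Draw 8: a1=1.525, a2=0.000, a3=0.440, a0=1.965; τ=−ln(0.6394)/1.965=0.228 → t=1.727; u2·a0=0.1371·1.965=0.269 ≤ a1=1.525 → R1 fires; Y=0 S=17 D=5
Draw 9: a1=1.525, a2=0.000, a3=0.440, a0=1.965; τ=−ln(0.5080)/1.965=0.345 → t=2.072; u2·a0=0.3074·1.965=0.604 ≤ a1=1.525 → R1 fires; Y=0 S=19 D=5
Draw 10: a1=1.525, a2=0.000, a3=0.440, a0=1.965; τ=−ln(0.9918)/1.965=0.004 → t=2.076; u2·a0=0.5448·1.965=1.071 ≤ a1=1.525 → R1 fires; Y=0 S=21 D=5
Draw 11: a1=1.525, a2=0.000, a3=0.440, a0=1.965; τ=−ln(0.0502)/1.965=1.523 → t=3.599; u2·a0=0.4311·1.965=0.847 ≤ a1=1.525 → R1 fires; Y=0 S=23 D=5
Draw 12: a1=1.525, a2=0.000, a3=0.440, a0=1.965; τ=−ln(0.2542)/1.965=0.697 → t=4.296; u2·a0=0.9598·1.965=1.886; a1+a2=1.525 < 1.886 ≤ a1+…+a3=1.965 → R3 fires; Y=0 S=25 D=4
Draw 13: a1=1.220, a2=0.000, a3=0.352, a0=1.572; τ=−ln(0.0687)/1.572=1.704 → t=5.999 > T=5.6: stop.
At T=5.6: Y=0 S=25 D=4; the largest is S.

Dominant species at T: S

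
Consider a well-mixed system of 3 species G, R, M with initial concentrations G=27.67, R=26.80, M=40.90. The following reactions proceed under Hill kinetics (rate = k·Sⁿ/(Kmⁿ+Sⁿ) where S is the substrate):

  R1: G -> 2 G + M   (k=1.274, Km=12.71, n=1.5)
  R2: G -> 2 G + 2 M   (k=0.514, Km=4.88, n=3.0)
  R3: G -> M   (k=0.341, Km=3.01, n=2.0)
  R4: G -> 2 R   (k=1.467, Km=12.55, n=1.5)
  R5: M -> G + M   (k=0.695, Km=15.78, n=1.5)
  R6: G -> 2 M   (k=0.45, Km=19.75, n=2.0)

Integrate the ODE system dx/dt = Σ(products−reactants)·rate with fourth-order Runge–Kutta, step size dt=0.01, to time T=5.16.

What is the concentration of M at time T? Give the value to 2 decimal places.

RK4 with dt=0.01: 516 steps to T=5.16. Trajectory (selected grid times):
t=0.00: G=27.67 R=26.80 M=40.90
t=0.57: G=27.83 R=28.08 M=42.57
t=1.15: G=28.00 R=29.39 M=44.27
t=1.72: G=28.17 R=30.68 M=45.95
t=2.29: G=28.34 R=31.97 M=47.62
t=2.87: G=28.52 R=33.28 M=49.33
t=3.44: G=28.69 R=34.58 M=51.02
t=4.01: G=28.87 R=35.88 M=52.70
t=4.59: G=29.05 R=37.20 M=54.42
t=5.16: G=29.23 R=38.51 M=56.11
Read off M at T=5.16: 56.11

M at T = 56.11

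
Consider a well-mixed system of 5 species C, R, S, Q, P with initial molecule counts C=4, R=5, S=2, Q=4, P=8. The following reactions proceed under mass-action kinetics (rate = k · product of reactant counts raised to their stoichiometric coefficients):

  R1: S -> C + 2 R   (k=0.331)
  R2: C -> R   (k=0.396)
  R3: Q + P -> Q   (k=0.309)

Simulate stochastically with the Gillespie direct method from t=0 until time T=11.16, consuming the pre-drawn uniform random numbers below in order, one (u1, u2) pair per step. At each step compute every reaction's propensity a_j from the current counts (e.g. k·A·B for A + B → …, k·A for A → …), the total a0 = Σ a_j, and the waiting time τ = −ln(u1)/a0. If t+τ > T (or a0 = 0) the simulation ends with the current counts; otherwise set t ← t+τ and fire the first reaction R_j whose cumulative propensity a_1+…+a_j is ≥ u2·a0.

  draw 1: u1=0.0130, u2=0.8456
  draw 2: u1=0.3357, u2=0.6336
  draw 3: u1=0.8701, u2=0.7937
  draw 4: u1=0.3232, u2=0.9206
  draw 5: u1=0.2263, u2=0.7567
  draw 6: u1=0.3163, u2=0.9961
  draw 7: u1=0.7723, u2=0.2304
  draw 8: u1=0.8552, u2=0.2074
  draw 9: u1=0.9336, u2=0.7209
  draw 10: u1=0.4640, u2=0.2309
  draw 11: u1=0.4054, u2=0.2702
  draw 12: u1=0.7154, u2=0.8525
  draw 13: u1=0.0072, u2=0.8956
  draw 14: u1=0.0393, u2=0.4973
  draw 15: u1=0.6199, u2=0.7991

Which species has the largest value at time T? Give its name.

t=0.000: C=4 R=5 S=2 Q=4 P=8
Draw 1: a1=0.662, a2=1.584, a3=9.888, a0=12.134; τ=−ln(0.0130)/12.134=0.358 → t=0.358; u2·a0=0.8456·12.134=10.261; a1+a2=2.246 < 10.261 ≤ a1+…+a3=12.134 → R3 fires; C=4 R=5 S=2 Q=4 P=7
Draw 2: a1=0.662, a2=1.584, a3=8.652, a0=10.898; τ=−ln(0.3357)/10.898=0.100 → t=0.458; u2·a0=0.6336·10.898=6.905; a1+a2=2.246 < 6.905 ≤ a1+…+a3=10.898 → R3 fires; C=4 R=5 S=2 Q=4 P=6
Draw 3: a1=0.662, a2=1.584, a3=7.416, a0=9.662; τ=−ln(0.8701)/9.662=0.014 → t=0.472; u2·a0=0.7937·9.662=7.669; a1+a2=2.246 < 7.669 ≤ a1+…+a3=9.662 → R3 fires; C=4 R=5 S=2 Q=4 P=5
Draw 4: a1=0.662, a2=1.584, a3=6.180, a0=8.426; τ=−ln(0.3232)/8.426=0.134 → t=0.607; u2·a0=0.9206·8.426=7.757; a1+a2=2.246 < 7.757 ≤ a1+…+a3=8.426 → R3 fires; C=4 R=5 S=2 Q=4 P=4
Draw 5: a1=0.662, a2=1.584, a3=4.944, a0=7.190; τ=−ln(0.2263)/7.190=0.207 → t=0.813; u2·a0=0.7567·7.190=5.441; a1+a2=2.246 < 5.441 ≤ a1+…+a3=7.190 → R3 fires; C=4 R=5 S=2 Q=4 P=3
Draw 6: a1=0.662, a2=1.584, a3=3.708, a0=5.954; τ=−ln(0.3163)/5.954=0.193 → t=1.006; u2·a0=0.9961·5.954=5.931; a1+a2=2.246 < 5.931 ≤ a1+…+a3=5.954 → R3 fires; C=4 R=5 S=2 Q=4 P=2
Draw 7: a1=0.662, a2=1.584, a3=2.472, a0=4.718; τ=−ln(0.7723)/4.718=0.055 → t=1.061; u2·a0=0.2304·4.718=1.087; a1=0.662 < 1.087 ≤ a1+a2=2.246 → R2 fires; C=3 R=6 S=2 Q=4 P=2
Draw 8: a1=0.662, a2=1.188, a3=2.472, a0=4.322; τ=−ln(0.8552)/4.322=0.036 → t=1.097; u2·a0=0.2074·4.322=0.896; a1=0.662 < 0.896 ≤ a1+a2=1.850 → R2 fires; C=2 R=7 S=2 Q=4 P=2
Draw 9: a1=0.662, a2=0.792, a3=2.472, a0=3.926; τ=−ln(0.9336)/3.926=0.018 → t=1.115; u2·a0=0.7209·3.926=2.830; a1+a2=1.454 < 2.830 ≤ a1+…+a3=3.926 → R3 fires; C=2 R=7 S=2 Q=4 P=1
Draw 10: a1=0.662, a2=0.792, a3=1.236, a0=2.690; τ=−ln(0.4640)/2.690=0.285 → t=1.400; u2·a0=0.2309·2.690=0.621 ≤ a1=0.662 → R1 fires; C=3 R=9 S=1 Q=4 P=1
Draw 11: a1=0.331, a2=1.188, a3=1.236, a0=2.755; τ=−ln(0.4054)/2.755=0.328 → t=1.728; u2·a0=0.2702·2.755=0.744; a1=0.331 < 0.744 ≤ a1+a2=1.519 → R2 fires; C=2 R=10 S=1 Q=4 P=1
Draw 12: a1=0.331, a2=0.792, a3=1.236, a0=2.359; τ=−ln(0.7154)/2.359=0.142 → t=1.870; u2·a0=0.8525·2.359=2.011; a1+a2=1.123 < 2.011 ≤ a1+…+a3=2.359 → R3 fires; C=2 R=10 S=1 Q=4 P=0
Draw 13: a1=0.331, a2=0.792, a3=0.000, a0=1.123; τ=−ln(0.0072)/1.123=4.393 → t=6.263; u2·a0=0.8956·1.123=1.006; a1=0.331 < 1.006 ≤ a1+a2=1.123 → R2 fires; C=1 R=11 S=1 Q=4 P=0
Draw 14: a1=0.331, a2=0.396, a3=0.000, a0=0.727; τ=−ln(0.0393)/0.727=4.452 → t=10.715; u2·a0=0.4973·0.727=0.362; a1=0.331 < 0.362 ≤ a1+a2=0.727 → R2 fires; C=0 R=12 S=1 Q=4 P=0
Draw 15: a1=0.331, a2=0.000, a3=0.000, a0=0.331; τ=−ln(0.6199)/0.331=1.445 → t=12.160 > T=11.16: stop.
At T=11.16: C=0 R=12 S=1 Q=4 P=0; the largest is R.

Dominant species at T: R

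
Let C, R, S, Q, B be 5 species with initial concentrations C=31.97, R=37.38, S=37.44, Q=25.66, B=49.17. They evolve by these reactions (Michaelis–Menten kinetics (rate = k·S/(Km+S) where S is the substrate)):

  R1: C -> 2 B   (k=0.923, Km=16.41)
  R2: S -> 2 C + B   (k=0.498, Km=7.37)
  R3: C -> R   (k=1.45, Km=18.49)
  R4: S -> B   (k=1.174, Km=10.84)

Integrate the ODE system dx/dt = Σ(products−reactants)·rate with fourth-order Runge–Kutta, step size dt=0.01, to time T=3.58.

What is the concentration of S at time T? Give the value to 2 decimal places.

RK4 with dt=0.01: 358 steps to T=3.58. Trajectory (selected grid times):
t=0.00: C=31.97 R=37.38 S=37.44 Q=25.66 B=49.17
t=0.40: C=31.69 R=37.75 S=36.91 Q=25.66 B=50.19
t=0.80: C=31.42 R=38.11 S=36.38 Q=25.66 B=51.20
t=1.19: C=31.15 R=38.47 S=35.87 Q=25.66 B=52.19
t=1.59: C=30.87 R=38.83 S=35.34 Q=25.66 B=53.19
t=1.99: C=30.60 R=39.19 S=34.82 Q=25.66 B=54.20
t=2.39: C=30.33 R=39.55 S=34.30 Q=25.66 B=55.20
t=2.78: C=30.06 R=39.91 S=33.79 Q=25.66 B=56.17
t=3.18: C=29.79 R=40.26 S=33.27 Q=25.66 B=57.17
t=3.58: C=29.52 R=40.62 S=32.76 Q=25.66 B=58.16
Read off S at T=3.58: 32.76

S at T = 32.76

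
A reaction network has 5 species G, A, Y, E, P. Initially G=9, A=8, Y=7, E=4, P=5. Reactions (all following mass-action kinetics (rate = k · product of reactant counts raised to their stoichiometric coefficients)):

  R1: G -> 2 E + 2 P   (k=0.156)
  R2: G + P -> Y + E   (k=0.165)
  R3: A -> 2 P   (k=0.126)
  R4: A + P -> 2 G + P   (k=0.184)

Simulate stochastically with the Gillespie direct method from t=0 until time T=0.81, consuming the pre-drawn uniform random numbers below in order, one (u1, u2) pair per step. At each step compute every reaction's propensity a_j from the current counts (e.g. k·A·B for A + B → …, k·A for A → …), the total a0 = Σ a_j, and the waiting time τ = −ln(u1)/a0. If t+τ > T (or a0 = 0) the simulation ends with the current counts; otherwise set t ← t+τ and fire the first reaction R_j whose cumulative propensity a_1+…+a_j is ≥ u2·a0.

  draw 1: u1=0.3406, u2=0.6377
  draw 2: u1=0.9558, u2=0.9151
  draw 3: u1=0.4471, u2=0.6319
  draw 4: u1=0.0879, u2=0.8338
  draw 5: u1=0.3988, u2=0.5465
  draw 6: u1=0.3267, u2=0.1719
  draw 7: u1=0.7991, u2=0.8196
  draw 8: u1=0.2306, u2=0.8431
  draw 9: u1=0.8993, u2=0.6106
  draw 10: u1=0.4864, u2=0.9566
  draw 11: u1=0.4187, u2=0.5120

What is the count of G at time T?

G at T = 17

t=0.000: G=9 A=8 Y=7 E=4 P=5
Draw 1: a1=1.404, a2=7.425, a3=1.008, a4=7.360, a0=17.197; τ=−ln(0.3406)/17.197=0.063 → t=0.063; u2·a0=0.6377·17.197=10.967; a1+…+a3=9.837 < 10.967 ≤ a1+…+a4=17.197 → R4 fires; G=11 A=7 Y=7 E=4 P=5
Draw 2: a1=1.716, a2=9.075, a3=0.882, a4=6.440, a0=18.113; τ=−ln(0.9558)/18.113=0.002 → t=0.065; u2·a0=0.9151·18.113=16.575; a1+…+a3=11.673 < 16.575 ≤ a1+…+a4=18.113 → R4 fires; G=13 A=6 Y=7 E=4 P=5
Draw 3: a1=2.028, a2=10.725, a3=0.756, a4=5.520, a0=19.029; τ=−ln(0.4471)/19.029=0.042 → t=0.107; u2·a0=0.6319·19.029=12.024; a1=2.028 < 12.024 ≤ a1+a2=12.753 → R2 fires; G=12 A=6 Y=8 E=5 P=4
Draw 4: a1=1.872, a2=7.920, a3=0.756, a4=4.416, a0=14.964; τ=−ln(0.0879)/14.964=0.162 → t=0.270; u2·a0=0.8338·14.964=12.477; a1+…+a3=10.548 < 12.477 ≤ a1+…+a4=14.964 → R4 fires; G=14 A=5 Y=8 E=5 P=4
Draw 5: a1=2.184, a2=9.240, a3=0.630, a4=3.680, a0=15.734; τ=−ln(0.3988)/15.734=0.058 → t=0.328; u2·a0=0.5465·15.734=8.599; a1=2.184 < 8.599 ≤ a1+a2=11.424 → R2 fires; G=13 A=5 Y=9 E=6 P=3
Draw 6: a1=2.028, a2=6.435, a3=0.630, a4=2.760, a0=11.853; τ=−ln(0.3267)/11.853=0.094 → t=0.423; u2·a0=0.1719·11.853=2.038; a1=2.028 < 2.038 ≤ a1+a2=8.463 → R2 fires; G=12 A=5 Y=10 E=7 P=2
Draw 7: a1=1.872, a2=3.960, a3=0.630, a4=1.840, a0=8.302; τ=−ln(0.7991)/8.302=0.027 → t=0.450; u2·a0=0.8196·8.302=6.804; a1+…+a3=6.462 < 6.804 ≤ a1+…+a4=8.302 → R4 fires; G=14 A=4 Y=10 E=7 P=2
Draw 8: a1=2.184, a2=4.620, a3=0.504, a4=1.472, a0=8.780; τ=−ln(0.2306)/8.780=0.167 → t=0.617; u2·a0=0.8431·8.780=7.402; a1+…+a3=7.308 < 7.402 ≤ a1+…+a4=8.780 → R4 fires; G=16 A=3 Y=10 E=7 P=2
Draw 9: a1=2.496, a2=5.280, a3=0.378, a4=1.104, a0=9.258; τ=−ln(0.8993)/9.258=0.011 → t=0.628; u2·a0=0.6106·9.258=5.653; a1=2.496 < 5.653 ≤ a1+a2=7.776 → R2 fires; G=15 A=3 Y=11 E=8 P=1
Draw 10: a1=2.340, a2=2.475, a3=0.378, a4=0.552, a0=5.745; τ=−ln(0.4864)/5.745=0.125 → t=0.754; u2·a0=0.9566·5.745=5.496; a1+…+a3=5.193 < 5.496 ≤ a1+…+a4=5.745 → R4 fires; G=17 A=2 Y=11 E=8 P=1
Draw 11: a1=2.652, a2=2.805, a3=0.252, a4=0.368, a0=6.077; τ=−ln(0.4187)/6.077=0.143 → t=0.897 > T=0.81: stop.
Read off G at T=0.81: 17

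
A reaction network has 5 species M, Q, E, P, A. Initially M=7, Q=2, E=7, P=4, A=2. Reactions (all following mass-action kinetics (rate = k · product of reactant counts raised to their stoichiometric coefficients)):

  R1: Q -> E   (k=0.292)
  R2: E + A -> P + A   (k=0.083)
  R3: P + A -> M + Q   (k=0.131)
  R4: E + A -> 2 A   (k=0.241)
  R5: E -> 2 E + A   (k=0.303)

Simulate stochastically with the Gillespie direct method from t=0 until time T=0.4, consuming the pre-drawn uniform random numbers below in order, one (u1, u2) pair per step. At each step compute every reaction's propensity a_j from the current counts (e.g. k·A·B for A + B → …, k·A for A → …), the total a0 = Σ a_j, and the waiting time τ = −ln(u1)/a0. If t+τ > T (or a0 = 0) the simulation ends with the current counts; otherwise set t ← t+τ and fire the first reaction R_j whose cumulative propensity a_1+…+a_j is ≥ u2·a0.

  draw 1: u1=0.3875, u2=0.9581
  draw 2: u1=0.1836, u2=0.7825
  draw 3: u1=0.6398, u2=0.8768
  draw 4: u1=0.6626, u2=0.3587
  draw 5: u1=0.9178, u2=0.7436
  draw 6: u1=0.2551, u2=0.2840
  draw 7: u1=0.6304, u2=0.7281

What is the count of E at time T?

t=0.000: M=7 Q=2 E=7 P=4 A=2
Draw 1: a1=0.584, a2=1.162, a3=1.048, a4=3.374, a5=2.121, a0=8.289; τ=−ln(0.3875)/8.289=0.114 → t=0.114; u2·a0=0.9581·8.289=7.942; a1+…+a4=6.168 < 7.942 ≤ a1+…+a5=8.289 → R5 fires; M=7 Q=2 E=8 P=4 A=3
Draw 2: a1=0.584, a2=1.992, a3=1.572, a4=5.784, a5=2.424, a0=12.356; τ=−ln(0.1836)/12.356=0.137 → t=0.252; u2·a0=0.7825·12.356=9.669; a1+…+a3=4.148 < 9.669 ≤ a1+…+a4=9.932 → R4 fires; M=7 Q=2 E=7 P=4 A=4
Draw 3: a1=0.584, a2=2.324, a3=2.096, a4=6.748, a5=2.121, a0=13.873; τ=−ln(0.6398)/13.873=0.032 → t=0.284; u2·a0=0.8768·13.873=12.164; a1+…+a4=11.752 < 12.164 ≤ a1+…+a5=13.873 → R5 fires; M=7 Q=2 E=8 P=4 A=5
Draw 4: a1=0.584, a2=3.320, a3=2.620, a4=9.640, a5=2.424, a0=18.588; τ=−ln(0.6626)/18.588=0.022 → t=0.306; u2·a0=0.3587·18.588=6.668; a1+…+a3=6.524 < 6.668 ≤ a1+…+a4=16.164 → R4 fires; M=7 Q=2 E=7 P=4 A=6
Draw 5: a1=0.584, a2=3.486, a3=3.144, a4=10.122, a5=2.121, a0=19.457; τ=−ln(0.9178)/19.457=0.004 → t=0.310; u2·a0=0.7436·19.457=14.468; a1+…+a3=7.214 < 14.468 ≤ a1+…+a4=17.336 → R4 fires; M=7 Q=2 E=6 P=4 A=7
Draw 6: a1=0.584, a2=3.486, a3=3.668, a4=10.122, a5=1.818, a0=19.678; τ=−ln(0.2551)/19.678=0.069 → t=0.380; u2·a0=0.2840·19.678=5.589; a1+a2=4.070 < 5.589 ≤ a1+…+a3=7.738 → R3 fires; M=8 Q=3 E=6 P=3 A=6
Draw 7: a1=0.876, a2=2.988, a3=2.358, a4=8.676, a5=1.818, a0=16.716; τ=−ln(0.6304)/16.716=0.028 → t=0.407 > T=0.4: stop.
Read off E at T=0.4: 6

E at T = 6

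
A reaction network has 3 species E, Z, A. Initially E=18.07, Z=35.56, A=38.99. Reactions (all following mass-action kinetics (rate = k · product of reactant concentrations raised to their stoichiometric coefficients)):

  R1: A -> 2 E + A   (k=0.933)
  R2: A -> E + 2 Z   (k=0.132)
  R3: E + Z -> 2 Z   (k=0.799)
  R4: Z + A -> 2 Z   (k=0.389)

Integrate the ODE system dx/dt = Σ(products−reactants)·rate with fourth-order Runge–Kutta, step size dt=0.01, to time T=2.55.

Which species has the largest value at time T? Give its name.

RK4 with dt=0.01: 255 steps to T=2.55. Trajectory (selected grid times):
t=0.00: E=18.07 Z=35.56 A=38.99
t=0.28: E=0.00 Z=95.96 A=0.00
t=0.57: E=0.00 Z=95.96 A=0.00
t=0.85: E=0.00 Z=95.96 A=0.00
t=1.13: E=0.00 Z=95.96 A=0.00
t=1.42: E=0.00 Z=95.96 A=0.00
t=1.70: E=0.00 Z=95.96 A=0.00
t=1.98: E=0.00 Z=95.96 A=0.00
t=2.27: E=0.00 Z=95.96 A=0.00
t=2.55: E=0.00 Z=95.96 A=0.00
At T=2.55: E=0.00 Z=95.96 A=0.00; the largest is Z.

Dominant species at T: Z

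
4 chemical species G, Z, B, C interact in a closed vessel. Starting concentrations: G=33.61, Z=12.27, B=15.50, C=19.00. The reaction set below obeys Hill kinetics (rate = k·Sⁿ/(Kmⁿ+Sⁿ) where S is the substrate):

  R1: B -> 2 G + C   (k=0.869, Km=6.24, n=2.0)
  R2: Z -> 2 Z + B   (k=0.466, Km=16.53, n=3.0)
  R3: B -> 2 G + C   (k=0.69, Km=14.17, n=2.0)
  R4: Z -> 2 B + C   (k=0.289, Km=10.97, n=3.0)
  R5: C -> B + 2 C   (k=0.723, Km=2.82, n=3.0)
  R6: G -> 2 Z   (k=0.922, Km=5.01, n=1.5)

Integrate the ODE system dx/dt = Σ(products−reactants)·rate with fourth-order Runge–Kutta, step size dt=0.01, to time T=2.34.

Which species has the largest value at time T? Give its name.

RK4 with dt=0.01: 234 steps to T=2.34. Trajectory (selected grid times):
t=0.00: G=33.61 Z=12.27 B=15.50 C=19.00
t=0.26: G=33.97 Z=12.72 B=15.52 C=19.52
t=0.52: G=34.33 Z=13.16 B=15.55 C=20.05
t=0.78: G=34.68 Z=13.61 B=15.58 C=20.58
t=1.04: G=35.04 Z=14.06 B=15.62 C=21.11
t=1.30: G=35.40 Z=14.51 B=15.67 C=21.64
t=1.56: G=35.76 Z=14.96 B=15.72 C=22.18
t=1.82: G=36.12 Z=15.42 B=15.77 C=22.71
t=2.08: G=36.49 Z=15.87 B=15.83 C=23.25
t=2.34: G=36.85 Z=16.33 B=15.90 C=23.79
At T=2.34: G=36.85 Z=16.33 B=15.90 C=23.79; the largest is G.

Dominant species at T: G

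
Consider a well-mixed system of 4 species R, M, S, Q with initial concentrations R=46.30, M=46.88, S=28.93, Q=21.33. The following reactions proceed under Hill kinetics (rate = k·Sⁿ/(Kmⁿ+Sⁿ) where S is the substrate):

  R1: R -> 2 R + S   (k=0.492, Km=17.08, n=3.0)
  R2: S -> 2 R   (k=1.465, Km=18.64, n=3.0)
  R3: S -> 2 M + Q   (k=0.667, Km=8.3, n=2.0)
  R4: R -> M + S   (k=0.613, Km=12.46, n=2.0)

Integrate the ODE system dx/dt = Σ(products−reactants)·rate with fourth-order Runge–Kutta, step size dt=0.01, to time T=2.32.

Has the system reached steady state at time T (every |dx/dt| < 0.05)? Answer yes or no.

RK4 with dt=0.01: 232 steps to T=2.32. Trajectory (selected grid times):
t=0.00: R=46.30 M=46.88 S=28.93 Q=21.33
t=0.26: R=46.87 M=47.35 S=28.74 Q=21.49
t=0.52: R=47.44 M=47.82 S=28.55 Q=21.65
t=0.77: R=47.99 M=48.27 S=28.37 Q=21.80
t=1.03: R=48.55 M=48.74 S=28.19 Q=21.96
t=1.29: R=49.12 M=49.21 S=28.01 Q=22.12
t=1.55: R=49.68 M=49.67 S=27.83 Q=22.28
t=1.80: R=50.21 M=50.13 S=27.66 Q=22.44
t=2.06: R=50.77 M=50.59 S=27.48 Q=22.59
t=2.32: R=51.32 M=51.06 S=27.31 Q=22.75
Rates at T: R1=0.4745, R2=1.1114, R3=0.6106, R4=0.5789
dx/dt at T (Σ net stoichiometry × rate): R=+2.1185, M=+1.8000, S=-0.6686, Q=+0.6106
Largest |dx/dt| is |+2.1185| (R) ≥ 0.05 → not steady.

Steady state at T: no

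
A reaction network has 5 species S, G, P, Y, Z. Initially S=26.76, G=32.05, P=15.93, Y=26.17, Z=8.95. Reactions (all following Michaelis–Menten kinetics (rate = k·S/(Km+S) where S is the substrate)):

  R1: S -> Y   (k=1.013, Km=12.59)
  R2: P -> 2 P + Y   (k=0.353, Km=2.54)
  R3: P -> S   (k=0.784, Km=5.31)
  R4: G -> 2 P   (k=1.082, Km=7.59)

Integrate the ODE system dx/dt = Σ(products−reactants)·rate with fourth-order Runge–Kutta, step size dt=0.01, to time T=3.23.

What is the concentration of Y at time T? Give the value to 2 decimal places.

RK4 with dt=0.01: 323 steps to T=3.23. Trajectory (selected grid times):
t=0.00: S=26.76 G=32.05 P=15.93 Y=26.17 Z=8.95
t=0.36: S=26.72 G=31.74 P=16.46 Y=26.53 Z=8.95
t=0.72: S=26.69 G=31.42 P=16.98 Y=26.89 Z=8.95
t=1.08: S=26.66 G=31.11 P=17.50 Y=27.24 Z=8.95
t=1.44: S=26.63 G=30.80 P=18.02 Y=27.60 Z=8.95
t=1.79: S=26.60 G=30.49 P=18.53 Y=27.95 Z=8.95
t=2.15: S=26.57 G=30.18 P=19.04 Y=28.31 Z=8.95
t=2.51: S=26.55 G=29.87 P=19.55 Y=28.67 Z=8.95
t=2.87: S=26.52 G=29.56 P=20.06 Y=29.03 Z=8.95
t=3.23: S=26.50 G=29.25 P=20.57 Y=29.39 Z=8.95
Read off Y at T=3.23: 29.39

Y at T = 29.39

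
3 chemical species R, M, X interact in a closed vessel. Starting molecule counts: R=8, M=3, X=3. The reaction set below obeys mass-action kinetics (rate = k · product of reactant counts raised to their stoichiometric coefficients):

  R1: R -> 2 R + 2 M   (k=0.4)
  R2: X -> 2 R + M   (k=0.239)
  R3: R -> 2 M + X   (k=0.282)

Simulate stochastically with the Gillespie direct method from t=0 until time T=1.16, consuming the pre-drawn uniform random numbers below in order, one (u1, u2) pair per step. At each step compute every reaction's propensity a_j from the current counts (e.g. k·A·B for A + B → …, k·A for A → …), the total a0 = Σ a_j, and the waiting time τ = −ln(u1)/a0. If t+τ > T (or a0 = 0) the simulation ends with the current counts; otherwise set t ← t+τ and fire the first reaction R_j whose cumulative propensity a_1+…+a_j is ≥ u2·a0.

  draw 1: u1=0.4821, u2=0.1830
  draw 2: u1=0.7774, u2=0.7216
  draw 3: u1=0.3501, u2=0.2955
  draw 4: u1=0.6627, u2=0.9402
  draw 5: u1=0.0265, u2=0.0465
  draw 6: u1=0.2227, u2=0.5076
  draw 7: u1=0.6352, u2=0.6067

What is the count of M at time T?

M at T = 14

t=0.000: R=8 M=3 X=3
Draw 1: a1=3.200, a2=0.717, a3=2.256, a0=6.173; τ=−ln(0.4821)/6.173=0.118 → t=0.118; u2·a0=0.1830·6.173=1.130 ≤ a1=3.200 → R1 fires; R=9 M=5 X=3
Draw 2: a1=3.600, a2=0.717, a3=2.538, a0=6.855; τ=−ln(0.7774)/6.855=0.037 → t=0.155; u2·a0=0.7216·6.855=4.947; a1+a2=4.317 < 4.947 ≤ a1+…+a3=6.855 → R3 fires; R=8 M=7 X=4
Draw 3: a1=3.200, a2=0.956, a3=2.256, a0=6.412; τ=−ln(0.3501)/6.412=0.164 → t=0.319; u2·a0=0.2955·6.412=1.895 ≤ a1=3.200 → R1 fires; R=9 M=9 X=4
Draw 4: a1=3.600, a2=0.956, a3=2.538, a0=7.094; τ=−ln(0.6627)/7.094=0.058 → t=0.377; u2·a0=0.9402·7.094=6.670; a1+a2=4.556 < 6.670 ≤ a1+…+a3=7.094 → R3 fires; R=8 M=11 X=5
Draw 5: a1=3.200, a2=1.195, a3=2.256, a0=6.651; τ=−ln(0.0265)/6.651=0.546 → t=0.922; u2·a0=0.0465·6.651=0.309 ≤ a1=3.200 → R1 fires; R=9 M=13 X=5
Draw 6: a1=3.600, a2=1.195, a3=2.538, a0=7.333; τ=−ln(0.2227)/7.333=0.205 → t=1.127; u2·a0=0.5076·7.333=3.722; a1=3.600 < 3.722 ≤ a1+a2=4.795 → R2 fires; R=11 M=14 X=4
Draw 7: a1=4.400, a2=0.956, a3=3.102, a0=8.458; τ=−ln(0.6352)/8.458=0.054 → t=1.181 > T=1.16: stop.
Read off M at T=1.16: 14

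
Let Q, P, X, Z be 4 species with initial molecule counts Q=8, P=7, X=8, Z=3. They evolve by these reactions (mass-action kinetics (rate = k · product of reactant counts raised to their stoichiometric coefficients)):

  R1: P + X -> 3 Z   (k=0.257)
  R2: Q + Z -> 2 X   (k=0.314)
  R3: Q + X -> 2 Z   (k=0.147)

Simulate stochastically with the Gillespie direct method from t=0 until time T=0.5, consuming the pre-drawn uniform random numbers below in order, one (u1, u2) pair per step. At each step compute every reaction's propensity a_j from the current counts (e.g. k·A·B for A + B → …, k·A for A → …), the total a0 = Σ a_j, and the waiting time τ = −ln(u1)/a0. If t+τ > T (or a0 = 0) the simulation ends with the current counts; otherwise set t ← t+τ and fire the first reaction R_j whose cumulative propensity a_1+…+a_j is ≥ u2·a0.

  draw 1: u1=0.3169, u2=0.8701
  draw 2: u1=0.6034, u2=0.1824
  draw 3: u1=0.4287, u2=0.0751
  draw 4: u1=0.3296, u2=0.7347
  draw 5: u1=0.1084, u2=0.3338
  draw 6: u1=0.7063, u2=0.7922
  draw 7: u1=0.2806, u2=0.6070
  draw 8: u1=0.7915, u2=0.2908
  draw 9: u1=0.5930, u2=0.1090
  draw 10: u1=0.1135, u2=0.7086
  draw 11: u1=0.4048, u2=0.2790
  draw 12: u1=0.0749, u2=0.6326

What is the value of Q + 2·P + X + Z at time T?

Check how each reaction changes W = Q + 2·P + X + Z (weight of products minus weight of reactants):
R1: P + X -> 3 Z: (1·3) − (2·1 + 1·1) = 3 − 3 = 0
R2: Q + Z -> 2 X: (1·2) − (1·1 + 1·1) = 2 − 2 = 0
R3: Q + X -> 2 Z: (1·2) − (1·1 + 1·1) = 2 − 2 = 0
Every reaction leaves W unchanged, so W is conserved and no simulation is needed: W(T) = W(0) = 8 + 2·7 + 8 + 3 = 33

Value at T = 33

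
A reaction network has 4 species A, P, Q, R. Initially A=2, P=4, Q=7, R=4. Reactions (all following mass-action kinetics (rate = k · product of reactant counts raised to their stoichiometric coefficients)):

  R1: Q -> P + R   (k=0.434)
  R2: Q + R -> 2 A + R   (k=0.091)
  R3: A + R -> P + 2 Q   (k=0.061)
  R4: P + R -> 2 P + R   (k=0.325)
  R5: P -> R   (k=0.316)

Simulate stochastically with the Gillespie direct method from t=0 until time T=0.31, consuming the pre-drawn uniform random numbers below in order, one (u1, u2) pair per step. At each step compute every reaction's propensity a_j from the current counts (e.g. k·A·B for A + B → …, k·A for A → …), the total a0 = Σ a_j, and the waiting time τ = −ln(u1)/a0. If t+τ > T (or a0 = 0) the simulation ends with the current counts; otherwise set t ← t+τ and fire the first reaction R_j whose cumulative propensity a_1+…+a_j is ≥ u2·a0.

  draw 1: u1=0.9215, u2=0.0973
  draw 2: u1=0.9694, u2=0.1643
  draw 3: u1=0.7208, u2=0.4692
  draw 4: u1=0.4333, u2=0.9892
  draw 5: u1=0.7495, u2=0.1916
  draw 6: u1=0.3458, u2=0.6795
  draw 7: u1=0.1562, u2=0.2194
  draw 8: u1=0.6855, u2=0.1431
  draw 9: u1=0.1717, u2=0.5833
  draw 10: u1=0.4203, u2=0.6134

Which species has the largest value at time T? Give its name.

t=0.000: A=2 P=4 Q=7 R=4
Draw 1: a1=3.038, a2=2.548, a3=0.488, a4=5.200, a5=1.264, a0=12.538; τ=−ln(0.9215)/12.538=0.007 → t=0.007; u2·a0=0.0973·12.538=1.220 ≤ a1=3.038 → R1 fires; A=2 P=5 Q=6 R=5
Draw 2: a1=2.604, a2=2.730, a3=0.610, a4=8.125, a5=1.580, a0=15.649; τ=−ln(0.9694)/15.649=0.002 → t=0.009; u2·a0=0.1643·15.649=2.571 ≤ a1=2.604 → R1 fires; A=2 P=6 Q=5 R=6
Draw 3: a1=2.170, a2=2.730, a3=0.732, a4=11.700, a5=1.896, a0=19.228; τ=−ln(0.7208)/19.228=0.017 → t=0.026; u2·a0=0.4692·19.228=9.022; a1+…+a3=5.632 < 9.022 ≤ a1+…+a4=17.332 → R4 fires; A=2 P=7 Q=5 R=6
Draw 4: a1=2.170, a2=2.730, a3=0.732, a4=13.650, a5=2.212, a0=21.494; τ=−ln(0.4333)/21.494=0.039 → t=0.064; u2·a0=0.9892·21.494=21.262; a1+…+a4=19.282 < 21.262 ≤ a1+…+a5=21.494 → R5 fires; A=2 P=6 Q=5 R=7
Draw 5: a1=2.170, a2=3.185, a3=0.854, a4=13.650, a5=1.896, a0=21.755; τ=−ln(0.7495)/21.755=0.013 → t=0.078; u2·a0=0.1916·21.755=4.168; a1=2.170 < 4.168 ≤ a1+a2=5.355 → R2 fires; A=4 P=6 Q=4 R=7
Draw 6: a1=1.736, a2=2.548, a3=1.708, a4=13.650, a5=1.896, a0=21.538; τ=−ln(0.3458)/21.538=0.049 → t=0.127; u2·a0=0.6795·21.538=14.635; a1+…+a3=5.992 < 14.635 ≤ a1+…+a4=19.642 → R4 fires; A=4 P=7 Q=4 R=7
Draw 7: a1=1.736, a2=2.548, a3=1.708, a4=15.925, a5=2.212, a0=24.129; τ=−ln(0.1562)/24.129=0.077 → t=0.204; u2·a0=0.2194·24.129=5.294; a1+a2=4.284 < 5.294 ≤ a1+…+a3=5.992 → R3 fires; A=3 P=8 Q=6 R=6
Draw 8: a1=2.604, a2=3.276, a3=1.098, a4=15.600, a5=2.528, a0=25.106; τ=−ln(0.6855)/25.106=0.015 → t=0.219; u2·a0=0.1431·25.106=3.593; a1=2.604 < 3.593 ≤ a1+a2=5.880 → R2 fires; A=5 P=8 Q=5 R=6
Draw 9: a1=2.170, a2=2.730, a3=1.830, a4=15.600, a5=2.528, a0=24.858; τ=−ln(0.1717)/24.858=0.071 → t=0.290; u2·a0=0.5833·24.858=14.500; a1+…+a3=6.730 < 14.500 ≤ a1+…+a4=22.330 → R4 fires; A=5 P=9 Q=5 R=6
Draw 10: a1=2.170, a2=2.730, a3=1.830, a4=17.550, a5=2.844, a0=27.124; τ=−ln(0.4203)/27.124=0.032 → t=0.322 > T=0.31: stop.
At T=0.31: A=5 P=9 Q=5 R=6; the largest is P.

Dominant species at T: P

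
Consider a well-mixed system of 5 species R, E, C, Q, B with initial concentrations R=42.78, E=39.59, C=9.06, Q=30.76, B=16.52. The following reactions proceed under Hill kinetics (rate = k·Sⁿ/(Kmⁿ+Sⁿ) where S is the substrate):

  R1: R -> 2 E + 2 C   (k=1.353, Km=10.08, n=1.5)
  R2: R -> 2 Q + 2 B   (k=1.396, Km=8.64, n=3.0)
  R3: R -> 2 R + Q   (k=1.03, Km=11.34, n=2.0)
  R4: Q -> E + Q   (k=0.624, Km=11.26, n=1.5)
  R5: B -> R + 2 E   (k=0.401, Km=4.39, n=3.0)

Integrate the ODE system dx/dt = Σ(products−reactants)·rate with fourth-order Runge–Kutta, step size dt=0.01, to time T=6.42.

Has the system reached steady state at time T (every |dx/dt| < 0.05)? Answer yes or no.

Steady state at T: no

RK4 with dt=0.01: 642 steps to T=6.42. Trajectory (selected grid times):
t=0.00: R=42.78 E=39.59 C=9.06 Q=30.76 B=16.52
t=0.71: R=41.90 E=42.24 C=10.78 Q=33.41 B=18.21
t=1.43: R=41.01 E=44.93 C=12.52 Q=36.09 B=19.91
t=2.14: R=40.13 E=47.58 C=14.23 Q=38.73 B=21.59
t=2.85: R=39.26 E=50.24 C=15.93 Q=41.37 B=23.27
t=3.57: R=38.37 E=52.93 C=17.65 Q=44.04 B=24.97
t=4.28: R=37.50 E=55.58 C=19.34 Q=46.67 B=26.65
t=4.99: R=36.64 E=58.22 C=21.03 Q=49.30 B=28.32
t=5.71: R=35.76 E=60.90 C=22.73 Q=51.96 B=30.02
t=6.42: R=34.89 E=63.54 C=24.39 Q=54.57 B=31.69
Rates at T: R1=1.1712, R2=1.3751, R3=0.9316, R4=0.5705, R5=0.3999
dx/dt at T (Σ net stoichiometry × rate): R=-1.2147, E=+3.7127, C=+2.3423, Q=+3.6819, B=+2.3503
Largest |dx/dt| is |+3.7127| (E) ≥ 0.05 → not steady.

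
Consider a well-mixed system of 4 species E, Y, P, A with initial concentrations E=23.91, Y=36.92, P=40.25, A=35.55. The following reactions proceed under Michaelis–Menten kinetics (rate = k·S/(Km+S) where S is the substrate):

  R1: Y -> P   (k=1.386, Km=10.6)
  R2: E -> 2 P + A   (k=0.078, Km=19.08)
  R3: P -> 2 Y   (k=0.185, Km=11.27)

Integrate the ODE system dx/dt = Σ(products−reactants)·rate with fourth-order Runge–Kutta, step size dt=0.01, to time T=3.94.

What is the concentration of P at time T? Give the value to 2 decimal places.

P at T = 44.22

RK4 with dt=0.01: 394 steps to T=3.94. Trajectory (selected grid times):
t=0.00: E=23.91 Y=36.92 P=40.25 A=35.55
t=0.44: E=23.89 Y=36.57 P=40.70 A=35.57
t=0.88: E=23.87 Y=36.23 P=41.14 A=35.59
t=1.31: E=23.85 Y=35.89 P=41.58 A=35.61
t=1.75: E=23.83 Y=35.55 P=42.02 A=35.63
t=2.19: E=23.82 Y=35.21 P=42.47 A=35.64
t=2.63: E=23.80 Y=34.87 P=42.91 A=35.66
t=3.06: E=23.78 Y=34.54 P=43.34 A=35.68
t=3.50: E=23.76 Y=34.20 P=43.78 A=35.70
t=3.94: E=23.74 Y=33.87 P=44.22 A=35.72
Read off P at T=3.94: 44.22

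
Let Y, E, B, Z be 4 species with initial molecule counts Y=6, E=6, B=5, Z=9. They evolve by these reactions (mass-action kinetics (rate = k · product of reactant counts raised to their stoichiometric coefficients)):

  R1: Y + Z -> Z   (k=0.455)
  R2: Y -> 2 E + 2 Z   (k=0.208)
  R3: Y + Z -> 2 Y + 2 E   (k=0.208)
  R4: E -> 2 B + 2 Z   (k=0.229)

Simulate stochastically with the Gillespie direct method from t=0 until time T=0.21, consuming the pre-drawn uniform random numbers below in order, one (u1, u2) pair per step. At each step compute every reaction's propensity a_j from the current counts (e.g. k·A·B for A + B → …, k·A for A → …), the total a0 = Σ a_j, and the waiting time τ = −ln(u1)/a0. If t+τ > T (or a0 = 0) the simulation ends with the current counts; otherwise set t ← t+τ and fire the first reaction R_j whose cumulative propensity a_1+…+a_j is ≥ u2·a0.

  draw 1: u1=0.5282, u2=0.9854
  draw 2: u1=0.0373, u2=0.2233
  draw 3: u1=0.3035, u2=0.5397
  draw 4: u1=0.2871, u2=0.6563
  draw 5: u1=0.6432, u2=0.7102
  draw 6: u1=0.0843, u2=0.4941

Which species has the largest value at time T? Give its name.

Dominant species at T: Z

t=0.000: Y=6 E=6 B=5 Z=9
Draw 1: a1=24.570, a2=1.248, a3=11.232, a4=1.374, a0=38.424; τ=−ln(0.5282)/38.424=0.017 → t=0.017; u2·a0=0.9854·38.424=37.863; a1+…+a3=37.050 < 37.863 ≤ a1+…+a4=38.424 → R4 fires; Y=6 E=5 B=7 Z=11
Draw 2: a1=30.030, a2=1.248, a3=13.728, a4=1.145, a0=46.151; τ=−ln(0.0373)/46.151=0.071 → t=0.088; u2·a0=0.2233·46.151=10.306 ≤ a1=30.030 → R1 fires; Y=5 E=5 B=7 Z=11
Draw 3: a1=25.025, a2=1.040, a3=11.440, a4=1.145, a0=38.650; τ=−ln(0.3035)/38.650=0.031 → t=0.119; u2·a0=0.5397·38.650=20.859 ≤ a1=25.025 → R1 fires; Y=4 E=5 B=7 Z=11
Draw 4: a1=20.020, a2=0.832, a3=9.152, a4=1.145, a0=31.149; τ=−ln(0.2871)/31.149=0.040 → t=0.159; u2·a0=0.6563·31.149=20.443; a1=20.020 < 20.443 ≤ a1+a2=20.852 → R2 fires; Y=3 E=7 B=7 Z=13
Draw 5: a1=17.745, a2=0.624, a3=8.112, a4=1.603, a0=28.084; τ=−ln(0.6432)/28.084=0.016 → t=0.174; u2·a0=0.7102·28.084=19.945; a1+a2=18.369 < 19.945 ≤ a1+…+a3=26.481 → R3 fires; Y=4 E=9 B=7 Z=12
Draw 6: a1=21.840, a2=0.832, a3=9.984, a4=2.061, a0=34.717; τ=−ln(0.0843)/34.717=0.071 → t=0.246 > T=0.21: stop.
At T=0.21: Y=4 E=9 B=7 Z=12; the largest is Z.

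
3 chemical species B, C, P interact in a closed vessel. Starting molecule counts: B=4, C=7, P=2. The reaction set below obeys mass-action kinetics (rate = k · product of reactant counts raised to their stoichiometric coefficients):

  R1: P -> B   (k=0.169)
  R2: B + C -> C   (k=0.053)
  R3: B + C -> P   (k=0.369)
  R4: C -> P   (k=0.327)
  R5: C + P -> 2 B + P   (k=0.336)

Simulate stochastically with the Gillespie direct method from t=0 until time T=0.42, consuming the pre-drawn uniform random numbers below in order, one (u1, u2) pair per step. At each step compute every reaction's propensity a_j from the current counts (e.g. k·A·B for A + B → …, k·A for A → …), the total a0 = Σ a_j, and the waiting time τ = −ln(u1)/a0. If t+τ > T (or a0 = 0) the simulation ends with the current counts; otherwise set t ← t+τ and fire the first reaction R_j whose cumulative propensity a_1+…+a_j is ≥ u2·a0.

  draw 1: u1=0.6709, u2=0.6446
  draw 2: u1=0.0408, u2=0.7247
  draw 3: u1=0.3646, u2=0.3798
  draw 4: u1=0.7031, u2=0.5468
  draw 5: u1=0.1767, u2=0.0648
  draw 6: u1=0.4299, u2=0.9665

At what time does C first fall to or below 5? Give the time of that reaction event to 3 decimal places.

t=0.000: B=4 C=7 P=2
Draw 1: a1=0.338, a2=1.484, a3=10.332, a4=2.289, a5=4.704, a0=19.147; τ=−ln(0.6709)/19.147=0.021 → t=0.021; u2·a0=0.6446·19.147=12.342; a1+…+a3=12.154 < 12.342 ≤ a1+…+a4=14.443 → R4 fires; B=4 C=6 P=3
Draw 2: a1=0.507, a2=1.272, a3=8.856, a4=1.962, a5=6.048, a0=18.645; τ=−ln(0.0408)/18.645=0.172 → t=0.192; u2·a0=0.7247·18.645=13.512; a1+…+a4=12.597 < 13.512 ≤ a1+…+a5=18.645 → R5 fires; B=6 C=5 P=3
Draw 3: a1=0.507, a2=1.590, a3=11.070, a4=1.635, a5=5.040, a0=19.842; τ=−ln(0.3646)/19.842=0.051 → t=0.243; u2·a0=0.3798·19.842=7.536; a1+a2=2.097 < 7.536 ≤ a1+…+a3=13.167 → R3 fires; B=5 C=4 P=4
Draw 4: a1=0.676, a2=1.060, a3=7.380, a4=1.308, a5=5.376, a0=15.800; τ=−ln(0.7031)/15.800=0.022 → t=0.266; u2·a0=0.5468·15.800=8.639; a1+a2=1.736 < 8.639 ≤ a1+…+a3=9.116 → R3 fires; B=4 C=3 P=5
Draw 5: a1=0.845, a2=0.636, a3=4.428, a4=0.981, a5=5.040, a0=11.930; τ=−ln(0.1767)/11.930=0.145 → t=0.411; u2·a0=0.0648·11.930=0.773 ≤ a1=0.845 → R1 fires; B=5 C=3 P=4
Draw 6: a1=0.676, a2=0.795, a3=5.535, a4=0.981, a5=4.032, a0=12.019; τ=−ln(0.4299)/12.019=0.070 → t=0.481 > T=0.42: stop.
C first becomes ≤ 5 when it reaches 5 at the event at t=0.192.

Threshold first reached at t = 0.192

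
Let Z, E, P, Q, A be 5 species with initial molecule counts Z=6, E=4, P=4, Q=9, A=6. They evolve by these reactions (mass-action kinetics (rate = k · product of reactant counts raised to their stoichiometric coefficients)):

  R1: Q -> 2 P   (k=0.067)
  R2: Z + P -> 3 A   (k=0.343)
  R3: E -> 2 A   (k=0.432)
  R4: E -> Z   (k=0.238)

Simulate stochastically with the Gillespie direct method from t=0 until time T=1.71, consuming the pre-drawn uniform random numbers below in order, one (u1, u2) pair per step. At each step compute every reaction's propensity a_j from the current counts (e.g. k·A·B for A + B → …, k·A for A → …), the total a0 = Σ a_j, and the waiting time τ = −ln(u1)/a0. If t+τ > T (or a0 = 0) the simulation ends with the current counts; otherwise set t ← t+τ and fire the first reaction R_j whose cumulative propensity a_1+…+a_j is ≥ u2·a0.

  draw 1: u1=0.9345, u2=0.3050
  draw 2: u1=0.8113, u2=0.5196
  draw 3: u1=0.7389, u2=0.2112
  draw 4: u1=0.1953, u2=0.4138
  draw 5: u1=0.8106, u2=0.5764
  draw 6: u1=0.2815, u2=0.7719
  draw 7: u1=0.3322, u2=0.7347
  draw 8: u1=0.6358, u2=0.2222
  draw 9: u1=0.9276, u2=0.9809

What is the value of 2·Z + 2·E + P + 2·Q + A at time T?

Check how each reaction changes W = 2·Z + 2·E + P + 2·Q + A (weight of products minus weight of reactants):
R1: Q -> 2 P: (1·2) − (2·1) = 2 − 2 = 0
R2: Z + P -> 3 A: (1·3) − (2·1 + 1·1) = 3 − 3 = 0
R3: E -> 2 A: (1·2) − (2·1) = 2 − 2 = 0
R4: E -> Z: (2·1) − (2·1) = 2 − 2 = 0
Every reaction leaves W unchanged, so W is conserved and no simulation is needed: W(T) = W(0) = 2·6 + 2·4 + 4 + 2·9 + 6 = 48

Value at T = 48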